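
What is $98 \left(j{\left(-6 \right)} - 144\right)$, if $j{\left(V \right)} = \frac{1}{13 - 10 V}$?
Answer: $- \frac{1030078}{73} \approx -14111.0$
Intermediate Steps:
$98 \left(j{\left(-6 \right)} - 144\right) = 98 \left(- \frac{1}{-13 + 10 \left(-6\right)} - 144\right) = 98 \left(- \frac{1}{-13 - 60} - 144\right) = 98 \left(- \frac{1}{-73} - 144\right) = 98 \left(\left(-1\right) \left(- \frac{1}{73}\right) - 144\right) = 98 \left(\frac{1}{73} - 144\right) = 98 \left(- \frac{10511}{73}\right) = - \frac{1030078}{73}$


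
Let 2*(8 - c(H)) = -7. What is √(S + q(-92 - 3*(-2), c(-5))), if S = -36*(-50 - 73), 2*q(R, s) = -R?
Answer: √4471 ≈ 66.865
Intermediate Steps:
c(H) = 23/2 (c(H) = 8 - ½*(-7) = 8 + 7/2 = 23/2)
q(R, s) = -R/2 (q(R, s) = (-R)/2 = -R/2)
S = 4428 (S = -36*(-123) = 4428)
√(S + q(-92 - 3*(-2), c(-5))) = √(4428 - (-92 - 3*(-2))/2) = √(4428 - (-92 + 6)/2) = √(4428 - ½*(-86)) = √(4428 + 43) = √4471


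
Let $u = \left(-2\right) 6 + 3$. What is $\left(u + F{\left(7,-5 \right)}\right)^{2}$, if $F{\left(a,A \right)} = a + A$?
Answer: $49$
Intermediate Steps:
$u = -9$ ($u = -12 + 3 = -9$)
$F{\left(a,A \right)} = A + a$
$\left(u + F{\left(7,-5 \right)}\right)^{2} = \left(-9 + \left(-5 + 7\right)\right)^{2} = \left(-9 + 2\right)^{2} = \left(-7\right)^{2} = 49$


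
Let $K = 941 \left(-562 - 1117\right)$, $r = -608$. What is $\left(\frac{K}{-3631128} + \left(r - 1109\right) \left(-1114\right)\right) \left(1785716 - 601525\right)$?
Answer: $\frac{8224677907704036973}{3631128} \approx 2.265 \cdot 10^{12}$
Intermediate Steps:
$K = -1579939$ ($K = 941 \left(-1679\right) = -1579939$)
$\left(\frac{K}{-3631128} + \left(r - 1109\right) \left(-1114\right)\right) \left(1785716 - 601525\right) = \left(- \frac{1579939}{-3631128} + \left(-608 - 1109\right) \left(-1114\right)\right) \left(1785716 - 601525\right) = \left(\left(-1579939\right) \left(- \frac{1}{3631128}\right) - -1912738\right) 1184191 = \left(\frac{1579939}{3631128} + 1912738\right) 1184191 = \frac{6945398088403}{3631128} \cdot 1184191 = \frac{8224677907704036973}{3631128}$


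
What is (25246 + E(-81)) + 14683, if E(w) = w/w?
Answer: 39930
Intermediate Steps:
E(w) = 1
(25246 + E(-81)) + 14683 = (25246 + 1) + 14683 = 25247 + 14683 = 39930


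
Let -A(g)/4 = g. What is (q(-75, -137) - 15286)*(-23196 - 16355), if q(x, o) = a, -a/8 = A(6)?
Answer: 596982794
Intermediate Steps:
A(g) = -4*g
a = 192 (a = -(-32)*6 = -8*(-24) = 192)
q(x, o) = 192
(q(-75, -137) - 15286)*(-23196 - 16355) = (192 - 15286)*(-23196 - 16355) = -15094*(-39551) = 596982794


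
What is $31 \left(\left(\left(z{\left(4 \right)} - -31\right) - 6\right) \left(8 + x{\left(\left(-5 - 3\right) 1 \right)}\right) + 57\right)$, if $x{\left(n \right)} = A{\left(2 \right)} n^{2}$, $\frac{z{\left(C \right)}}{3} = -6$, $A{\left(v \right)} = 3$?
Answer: $45167$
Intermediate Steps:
$z{\left(C \right)} = -18$ ($z{\left(C \right)} = 3 \left(-6\right) = -18$)
$x{\left(n \right)} = 3 n^{2}$
$31 \left(\left(\left(z{\left(4 \right)} - -31\right) - 6\right) \left(8 + x{\left(\left(-5 - 3\right) 1 \right)}\right) + 57\right) = 31 \left(\left(\left(-18 - -31\right) - 6\right) \left(8 + 3 \left(\left(-5 - 3\right) 1\right)^{2}\right) + 57\right) = 31 \left(\left(\left(-18 + 31\right) - 6\right) \left(8 + 3 \left(\left(-8\right) 1\right)^{2}\right) + 57\right) = 31 \left(\left(13 - 6\right) \left(8 + 3 \left(-8\right)^{2}\right) + 57\right) = 31 \left(7 \left(8 + 3 \cdot 64\right) + 57\right) = 31 \left(7 \left(8 + 192\right) + 57\right) = 31 \left(7 \cdot 200 + 57\right) = 31 \left(1400 + 57\right) = 31 \cdot 1457 = 45167$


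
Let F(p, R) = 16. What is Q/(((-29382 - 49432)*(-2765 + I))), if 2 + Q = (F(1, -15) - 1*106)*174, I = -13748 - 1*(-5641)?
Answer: -7831/428432904 ≈ -1.8278e-5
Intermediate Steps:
I = -8107 (I = -13748 + 5641 = -8107)
Q = -15662 (Q = -2 + (16 - 1*106)*174 = -2 + (16 - 106)*174 = -2 - 90*174 = -2 - 15660 = -15662)
Q/(((-29382 - 49432)*(-2765 + I))) = -15662*1/((-29382 - 49432)*(-2765 - 8107)) = -15662/((-78814*(-10872))) = -15662/856865808 = -15662*1/856865808 = -7831/428432904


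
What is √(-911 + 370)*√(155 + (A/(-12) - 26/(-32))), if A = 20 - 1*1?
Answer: I*√12015069/12 ≈ 288.86*I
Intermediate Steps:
A = 19 (A = 20 - 1 = 19)
√(-911 + 370)*√(155 + (A/(-12) - 26/(-32))) = √(-911 + 370)*√(155 + (19/(-12) - 26/(-32))) = √(-541)*√(155 + (19*(-1/12) - 26*(-1/32))) = (I*√541)*√(155 + (-19/12 + 13/16)) = (I*√541)*√(155 - 37/48) = (I*√541)*√(7403/48) = (I*√541)*(√22209/12) = I*√12015069/12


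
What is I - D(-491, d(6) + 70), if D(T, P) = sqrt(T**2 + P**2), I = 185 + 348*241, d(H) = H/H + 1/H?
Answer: 84053 - sqrt(8861245)/6 ≈ 83557.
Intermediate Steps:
d(H) = 1 + 1/H
I = 84053 (I = 185 + 83868 = 84053)
D(T, P) = sqrt(P**2 + T**2)
I - D(-491, d(6) + 70) = 84053 - sqrt(((1 + 6)/6 + 70)**2 + (-491)**2) = 84053 - sqrt(((1/6)*7 + 70)**2 + 241081) = 84053 - sqrt((7/6 + 70)**2 + 241081) = 84053 - sqrt((427/6)**2 + 241081) = 84053 - sqrt(182329/36 + 241081) = 84053 - sqrt(8861245/36) = 84053 - sqrt(8861245)/6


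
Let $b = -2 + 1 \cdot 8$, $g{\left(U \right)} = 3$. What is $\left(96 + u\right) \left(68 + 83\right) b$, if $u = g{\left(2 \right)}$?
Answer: $89694$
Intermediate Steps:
$b = 6$ ($b = -2 + 8 = 6$)
$u = 3$
$\left(96 + u\right) \left(68 + 83\right) b = \left(96 + 3\right) \left(68 + 83\right) 6 = 99 \cdot 151 \cdot 6 = 14949 \cdot 6 = 89694$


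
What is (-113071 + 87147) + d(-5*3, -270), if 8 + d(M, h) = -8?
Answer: -25940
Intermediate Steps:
d(M, h) = -16 (d(M, h) = -8 - 8 = -16)
(-113071 + 87147) + d(-5*3, -270) = (-113071 + 87147) - 16 = -25924 - 16 = -25940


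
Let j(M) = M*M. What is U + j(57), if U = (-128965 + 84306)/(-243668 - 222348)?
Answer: 1514130643/466016 ≈ 3249.1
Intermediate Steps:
j(M) = M²
U = 44659/466016 (U = -44659/(-466016) = -44659*(-1/466016) = 44659/466016 ≈ 0.095832)
U + j(57) = 44659/466016 + 57² = 44659/466016 + 3249 = 1514130643/466016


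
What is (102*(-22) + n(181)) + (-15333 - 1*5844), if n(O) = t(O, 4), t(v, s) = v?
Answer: -23240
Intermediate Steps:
n(O) = O
(102*(-22) + n(181)) + (-15333 - 1*5844) = (102*(-22) + 181) + (-15333 - 1*5844) = (-2244 + 181) + (-15333 - 5844) = -2063 - 21177 = -23240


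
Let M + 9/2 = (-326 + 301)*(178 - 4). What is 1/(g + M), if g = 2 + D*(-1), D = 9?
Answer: -2/8723 ≈ -0.00022928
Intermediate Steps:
M = -8709/2 (M = -9/2 + (-326 + 301)*(178 - 4) = -9/2 - 25*174 = -9/2 - 4350 = -8709/2 ≈ -4354.5)
g = -7 (g = 2 + 9*(-1) = 2 - 9 = -7)
1/(g + M) = 1/(-7 - 8709/2) = 1/(-8723/2) = -2/8723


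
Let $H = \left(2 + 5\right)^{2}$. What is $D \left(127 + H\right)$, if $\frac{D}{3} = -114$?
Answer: $-60192$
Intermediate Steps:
$D = -342$ ($D = 3 \left(-114\right) = -342$)
$H = 49$ ($H = 7^{2} = 49$)
$D \left(127 + H\right) = - 342 \left(127 + 49\right) = \left(-342\right) 176 = -60192$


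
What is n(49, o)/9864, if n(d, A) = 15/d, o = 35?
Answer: 5/161112 ≈ 3.1034e-5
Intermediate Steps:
n(49, o)/9864 = (15/49)/9864 = (15*(1/49))*(1/9864) = (15/49)*(1/9864) = 5/161112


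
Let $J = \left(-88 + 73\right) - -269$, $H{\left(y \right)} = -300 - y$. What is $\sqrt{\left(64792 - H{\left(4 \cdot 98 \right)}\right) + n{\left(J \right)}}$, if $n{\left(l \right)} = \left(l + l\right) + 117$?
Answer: $\sqrt{66109} \approx 257.12$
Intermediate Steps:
$J = 254$ ($J = -15 + 269 = 254$)
$n{\left(l \right)} = 117 + 2 l$ ($n{\left(l \right)} = 2 l + 117 = 117 + 2 l$)
$\sqrt{\left(64792 - H{\left(4 \cdot 98 \right)}\right) + n{\left(J \right)}} = \sqrt{\left(64792 - \left(-300 - 4 \cdot 98\right)\right) + \left(117 + 2 \cdot 254\right)} = \sqrt{\left(64792 - \left(-300 - 392\right)\right) + \left(117 + 508\right)} = \sqrt{\left(64792 - \left(-300 - 392\right)\right) + 625} = \sqrt{\left(64792 - -692\right) + 625} = \sqrt{\left(64792 + 692\right) + 625} = \sqrt{65484 + 625} = \sqrt{66109}$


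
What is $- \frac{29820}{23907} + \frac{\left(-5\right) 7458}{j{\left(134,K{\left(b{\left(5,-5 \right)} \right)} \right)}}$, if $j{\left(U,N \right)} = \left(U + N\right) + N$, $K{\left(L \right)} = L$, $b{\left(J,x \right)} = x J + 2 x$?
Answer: $- \frac{148900085}{255008} \approx -583.9$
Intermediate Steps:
$b{\left(J,x \right)} = 2 x + J x$ ($b{\left(J,x \right)} = J x + 2 x = 2 x + J x$)
$j{\left(U,N \right)} = U + 2 N$ ($j{\left(U,N \right)} = \left(N + U\right) + N = U + 2 N$)
$- \frac{29820}{23907} + \frac{\left(-5\right) 7458}{j{\left(134,K{\left(b{\left(5,-5 \right)} \right)} \right)}} = - \frac{29820}{23907} + \frac{\left(-5\right) 7458}{134 + 2 \left(- 5 \left(2 + 5\right)\right)} = \left(-29820\right) \frac{1}{23907} - \frac{37290}{134 + 2 \left(\left(-5\right) 7\right)} = - \frac{9940}{7969} - \frac{37290}{134 + 2 \left(-35\right)} = - \frac{9940}{7969} - \frac{37290}{134 - 70} = - \frac{9940}{7969} - \frac{37290}{64} = - \frac{9940}{7969} - \frac{18645}{32} = - \frac{148900085}{255008}$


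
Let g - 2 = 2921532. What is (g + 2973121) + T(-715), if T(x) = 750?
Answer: 5895405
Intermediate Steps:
g = 2921534 (g = 2 + 2921532 = 2921534)
(g + 2973121) + T(-715) = (2921534 + 2973121) + 750 = 5894655 + 750 = 5895405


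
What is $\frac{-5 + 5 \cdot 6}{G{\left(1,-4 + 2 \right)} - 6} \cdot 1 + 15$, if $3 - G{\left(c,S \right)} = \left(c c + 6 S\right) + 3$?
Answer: $20$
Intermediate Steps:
$G{\left(c,S \right)} = - c^{2} - 6 S$ ($G{\left(c,S \right)} = 3 - \left(\left(c c + 6 S\right) + 3\right) = 3 - \left(\left(c^{2} + 6 S\right) + 3\right) = 3 - \left(3 + c^{2} + 6 S\right) = - c^{2} - 6 S$)
$\frac{-5 + 5 \cdot 6}{G{\left(1,-4 + 2 \right)} - 6} \cdot 1 + 15 = \frac{-5 + 5 \cdot 6}{\left(- 1^{2} - 6 \left(-4 + 2\right)\right) - 6} \cdot 1 + 15 = \frac{-5 + 30}{\left(\left(-1\right) 1 - -12\right) - 6} \cdot 1 + 15 = \frac{25}{\left(-1 + 12\right) - 6} \cdot 1 + 15 = \frac{25}{11 - 6} \cdot 1 + 15 = \frac{25}{5} \cdot 1 + 15 = 25 \cdot \frac{1}{5} \cdot 1 + 15 = 5 \cdot 1 + 15 = 5 + 15 = 20$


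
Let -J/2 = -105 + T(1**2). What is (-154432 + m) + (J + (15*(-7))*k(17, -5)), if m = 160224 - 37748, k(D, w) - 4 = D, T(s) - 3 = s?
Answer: -33959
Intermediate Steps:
T(s) = 3 + s
k(D, w) = 4 + D
J = 202 (J = -2*(-105 + (3 + 1**2)) = -2*(-105 + (3 + 1)) = -2*(-105 + 4) = -2*(-101) = 202)
m = 122476
(-154432 + m) + (J + (15*(-7))*k(17, -5)) = (-154432 + 122476) + (202 + (15*(-7))*(4 + 17)) = -31956 + (202 - 105*21) = -31956 + (202 - 2205) = -31956 - 2003 = -33959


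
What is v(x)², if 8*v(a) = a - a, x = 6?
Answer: 0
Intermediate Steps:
v(a) = 0 (v(a) = (a - a)/8 = (⅛)*0 = 0)
v(x)² = 0² = 0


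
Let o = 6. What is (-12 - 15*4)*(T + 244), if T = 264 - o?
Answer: -36144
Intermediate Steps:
T = 258 (T = 264 - 1*6 = 264 - 6 = 258)
(-12 - 15*4)*(T + 244) = (-12 - 15*4)*(258 + 244) = (-12 - 60)*502 = -72*502 = -36144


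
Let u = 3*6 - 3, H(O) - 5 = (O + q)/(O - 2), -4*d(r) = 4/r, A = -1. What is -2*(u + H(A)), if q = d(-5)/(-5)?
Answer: -3052/75 ≈ -40.693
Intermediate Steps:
d(r) = -1/r
q = -1/25 (q = -1/(-5)/(-5) = -1*(-⅕)*(-⅕) = (⅕)*(-⅕) = -1/25 ≈ -0.040000)
H(O) = 5 + (-1/25 + O)/(-2 + O) (H(O) = 5 + (O - 1/25)/(O - 2) = 5 + (-1/25 + O)/(-2 + O))
u = 15 (u = 18 - 3 = 15)
-2*(u + H(A)) = -2*(15 + (-251 + 150*(-1))/(25*(-2 - 1))) = -2*(15 + (1/25)*(-251 - 150)/(-3)) = -2*(15 + (1/25)*(-⅓)*(-401)) = -2*(15 + 401/75) = -2*1526/75 = -3052/75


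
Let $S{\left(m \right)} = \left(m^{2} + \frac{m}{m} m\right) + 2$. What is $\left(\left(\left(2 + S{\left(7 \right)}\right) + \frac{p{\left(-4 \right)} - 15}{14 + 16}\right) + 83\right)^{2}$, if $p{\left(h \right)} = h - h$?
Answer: $\frac{81225}{4} \approx 20306.0$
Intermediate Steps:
$S{\left(m \right)} = 2 + m + m^{2}$ ($S{\left(m \right)} = \left(m^{2} + 1 m\right) + 2 = \left(m^{2} + m\right) + 2 = \left(m + m^{2}\right) + 2 = 2 + m + m^{2}$)
$p{\left(h \right)} = 0$
$\left(\left(\left(2 + S{\left(7 \right)}\right) + \frac{p{\left(-4 \right)} - 15}{14 + 16}\right) + 83\right)^{2} = \left(\left(\left(2 + \left(2 + 7 + 7^{2}\right)\right) + \frac{0 - 15}{14 + 16}\right) + 83\right)^{2} = \left(\left(\left(2 + \left(2 + 7 + 49\right)\right) - \frac{15}{30}\right) + 83\right)^{2} = \left(\left(\left(2 + 58\right) - \frac{1}{2}\right) + 83\right)^{2} = \left(\left(60 - \frac{1}{2}\right) + 83\right)^{2} = \left(\frac{119}{2} + 83\right)^{2} = \left(\frac{285}{2}\right)^{2} = \frac{81225}{4}$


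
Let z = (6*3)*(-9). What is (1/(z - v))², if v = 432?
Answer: 1/352836 ≈ 2.8342e-6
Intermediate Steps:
z = -162 (z = 18*(-9) = -162)
(1/(z - v))² = (1/(-162 - 1*432))² = (1/(-162 - 432))² = (1/(-594))² = (-1/594)² = 1/352836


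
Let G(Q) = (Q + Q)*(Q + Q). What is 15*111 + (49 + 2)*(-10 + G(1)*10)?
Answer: 3195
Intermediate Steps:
G(Q) = 4*Q² (G(Q) = (2*Q)*(2*Q) = 4*Q²)
15*111 + (49 + 2)*(-10 + G(1)*10) = 15*111 + (49 + 2)*(-10 + (4*1²)*10) = 1665 + 51*(-10 + (4*1)*10) = 1665 + 51*(-10 + 4*10) = 1665 + 51*(-10 + 40) = 1665 + 51*30 = 1665 + 1530 = 3195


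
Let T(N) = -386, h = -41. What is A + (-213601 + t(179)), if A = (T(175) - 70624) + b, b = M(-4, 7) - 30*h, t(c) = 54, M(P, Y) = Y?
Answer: -283320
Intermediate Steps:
b = 1237 (b = 7 - 30*(-41) = 7 + 1230 = 1237)
A = -69773 (A = (-386 - 70624) + 1237 = -71010 + 1237 = -69773)
A + (-213601 + t(179)) = -69773 + (-213601 + 54) = -69773 - 213547 = -283320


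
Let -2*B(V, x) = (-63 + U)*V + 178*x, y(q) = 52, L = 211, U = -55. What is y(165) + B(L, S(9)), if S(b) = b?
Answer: 11700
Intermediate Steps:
B(V, x) = -89*x + 59*V (B(V, x) = -((-63 - 55)*V + 178*x)/2 = -(-118*V + 178*x)/2 = -89*x + 59*V)
y(165) + B(L, S(9)) = 52 + (-89*9 + 59*211) = 52 + (-801 + 12449) = 52 + 11648 = 11700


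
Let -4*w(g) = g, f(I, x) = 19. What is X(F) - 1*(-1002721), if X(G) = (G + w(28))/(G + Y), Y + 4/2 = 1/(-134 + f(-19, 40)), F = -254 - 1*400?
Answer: 75646350976/75441 ≈ 1.0027e+6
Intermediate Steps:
w(g) = -g/4
F = -654 (F = -254 - 400 = -654)
Y = -231/115 (Y = -2 + 1/(-134 + 19) = -2 + 1/(-115) = -2 - 1/115 = -231/115 ≈ -2.0087)
X(G) = (-7 + G)/(-231/115 + G) (X(G) = (G - ¼*28)/(G - 231/115) = (G - 7)/(-231/115 + G) = (-7 + G)/(-231/115 + G))
X(F) - 1*(-1002721) = 115*(-7 - 654)/(-231 + 115*(-654)) - 1*(-1002721) = 115*(-661)/(-231 - 75210) + 1002721 = 115*(-661)/(-75441) + 1002721 = 115*(-1/75441)*(-661) + 1002721 = 76015/75441 + 1002721 = 75646350976/75441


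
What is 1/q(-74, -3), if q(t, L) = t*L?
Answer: 1/222 ≈ 0.0045045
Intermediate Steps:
q(t, L) = L*t
1/q(-74, -3) = 1/(-3*(-74)) = 1/222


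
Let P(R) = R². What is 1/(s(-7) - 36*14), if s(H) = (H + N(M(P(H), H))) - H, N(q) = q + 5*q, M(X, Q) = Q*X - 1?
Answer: -1/2568 ≈ -0.00038941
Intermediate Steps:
M(X, Q) = -1 + Q*X
N(q) = 6*q
s(H) = -6 + 6*H³ (s(H) = (H + 6*(-1 + H*H²)) - H = (H + 6*(-1 + H³)) - H = (H + (-6 + 6*H³)) - H = (-6 + H + 6*H³) - H = -6 + 6*H³)
1/(s(-7) - 36*14) = 1/((-6 + 6*(-7)³) - 36*14) = 1/((-6 + 6*(-343)) - 504) = 1/((-6 - 2058) - 504) = 1/(-2064 - 504) = 1/(-2568) = -1/2568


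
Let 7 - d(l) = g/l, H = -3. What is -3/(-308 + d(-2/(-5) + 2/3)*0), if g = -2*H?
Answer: 3/308 ≈ 0.0097403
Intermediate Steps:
g = 6 (g = -2*(-3) = 6)
d(l) = 7 - 6/l
-3/(-308 + d(-2/(-5) + 2/3)*0) = -3/(-308 + (7 - 6/(-2/(-5) + 2/3))*0) = -3/(-308 + (7 - 6/(-2*(-⅕) + 2*(⅓)))*0) = -3/(-308 + (7 - 6/(⅖ + ⅔))*0) = -3/(-308 + (7 - 6/16/15)*0) = -3/(-308 + (7 - 6*15/16)*0) = -3/(-308 + (7 - 45/8)*0) = -3/(-308 + (11/8)*0) = -3/(-308 + 0) = -3/(-308) = -1/308*(-3) = 3/308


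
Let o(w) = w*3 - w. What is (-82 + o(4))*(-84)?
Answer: 6216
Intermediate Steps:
o(w) = 2*w (o(w) = 3*w - w = 2*w)
(-82 + o(4))*(-84) = (-82 + 2*4)*(-84) = (-82 + 8)*(-84) = -74*(-84) = 6216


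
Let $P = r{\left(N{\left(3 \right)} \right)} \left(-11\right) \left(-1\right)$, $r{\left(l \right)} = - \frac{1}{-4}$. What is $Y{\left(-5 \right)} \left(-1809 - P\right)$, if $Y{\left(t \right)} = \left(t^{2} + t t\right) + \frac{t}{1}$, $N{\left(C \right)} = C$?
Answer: $- \frac{326115}{4} \approx -81529.0$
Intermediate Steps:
$r{\left(l \right)} = \frac{1}{4}$ ($r{\left(l \right)} = \left(-1\right) \left(- \frac{1}{4}\right) = \frac{1}{4}$)
$P = \frac{11}{4}$ ($P = \frac{1}{4} \left(-11\right) \left(-1\right) = \left(- \frac{11}{4}\right) \left(-1\right) = \frac{11}{4} \approx 2.75$)
$Y{\left(t \right)} = t + 2 t^{2}$ ($Y{\left(t \right)} = \left(t^{2} + t^{2}\right) + t 1 = 2 t^{2} + t = t + 2 t^{2}$)
$Y{\left(-5 \right)} \left(-1809 - P\right) = - 5 \left(1 + 2 \left(-5\right)\right) \left(-1809 - \frac{11}{4}\right) = - 5 \left(1 - 10\right) \left(-1809 - \frac{11}{4}\right) = \left(-5\right) \left(-9\right) \left(- \frac{7247}{4}\right) = 45 \left(- \frac{7247}{4}\right) = - \frac{326115}{4}$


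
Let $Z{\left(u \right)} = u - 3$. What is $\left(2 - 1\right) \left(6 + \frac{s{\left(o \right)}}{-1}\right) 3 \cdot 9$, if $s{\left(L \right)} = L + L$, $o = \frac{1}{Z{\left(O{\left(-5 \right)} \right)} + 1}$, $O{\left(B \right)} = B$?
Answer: $\frac{1188}{7} \approx 169.71$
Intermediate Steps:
$Z{\left(u \right)} = -3 + u$
$o = - \frac{1}{7}$ ($o = \frac{1}{\left(-3 - 5\right) + 1} = \frac{1}{-8 + 1} = \frac{1}{-7} = - \frac{1}{7} \approx -0.14286$)
$s{\left(L \right)} = 2 L$
$\left(2 - 1\right) \left(6 + \frac{s{\left(o \right)}}{-1}\right) 3 \cdot 9 = \left(2 - 1\right) \left(6 + \frac{2 \left(- \frac{1}{7}\right)}{-1}\right) 3 \cdot 9 = 1 \left(6 - - \frac{2}{7}\right) 27 = 1 \left(6 + \frac{2}{7}\right) 27 = 1 \cdot \frac{44}{7} \cdot 27 = \frac{44}{7} \cdot 27 = \frac{1188}{7}$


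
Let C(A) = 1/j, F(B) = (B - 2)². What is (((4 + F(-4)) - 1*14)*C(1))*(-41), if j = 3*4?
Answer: -533/6 ≈ -88.833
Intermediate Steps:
j = 12
F(B) = (-2 + B)²
C(A) = 1/12
(((4 + F(-4)) - 1*14)*C(1))*(-41) = (((4 + (-2 - 4)²) - 1*14)*(1/12))*(-41) = (((4 + (-6)²) - 14)*(1/12))*(-41) = (((4 + 36) - 14)*(1/12))*(-41) = ((40 - 14)*(1/12))*(-41) = (26*(1/12))*(-41) = (13/6)*(-41) = -533/6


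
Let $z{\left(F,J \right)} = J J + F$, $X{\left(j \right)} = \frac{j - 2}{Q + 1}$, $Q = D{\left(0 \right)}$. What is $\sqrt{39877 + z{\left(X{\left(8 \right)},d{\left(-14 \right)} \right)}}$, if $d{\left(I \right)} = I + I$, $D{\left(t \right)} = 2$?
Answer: $\sqrt{40663} \approx 201.65$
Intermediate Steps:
$Q = 2$
$d{\left(I \right)} = 2 I$
$X{\left(j \right)} = - \frac{2}{3} + \frac{j}{3}$ ($X{\left(j \right)} = \frac{j - 2}{2 + 1} = \frac{-2 + j}{3} = \left(-2 + j\right) \frac{1}{3} = - \frac{2}{3} + \frac{j}{3}$)
$z{\left(F,J \right)} = F + J^{2}$ ($z{\left(F,J \right)} = J^{2} + F = F + J^{2}$)
$\sqrt{39877 + z{\left(X{\left(8 \right)},d{\left(-14 \right)} \right)}} = \sqrt{39877 + \left(\left(- \frac{2}{3} + \frac{1}{3} \cdot 8\right) + \left(2 \left(-14\right)\right)^{2}\right)} = \sqrt{39877 + \left(\left(- \frac{2}{3} + \frac{8}{3}\right) + \left(-28\right)^{2}\right)} = \sqrt{39877 + \left(2 + 784\right)} = \sqrt{39877 + 786} = \sqrt{40663}$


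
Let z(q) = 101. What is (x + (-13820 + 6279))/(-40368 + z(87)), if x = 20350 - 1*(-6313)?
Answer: -19122/40267 ≈ -0.47488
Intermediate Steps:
x = 26663 (x = 20350 + 6313 = 26663)
(x + (-13820 + 6279))/(-40368 + z(87)) = (26663 + (-13820 + 6279))/(-40368 + 101) = (26663 - 7541)/(-40267) = 19122*(-1/40267) = -19122/40267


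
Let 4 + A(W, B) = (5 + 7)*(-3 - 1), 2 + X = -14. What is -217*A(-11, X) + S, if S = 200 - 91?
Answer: 11393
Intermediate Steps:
X = -16 (X = -2 - 14 = -16)
A(W, B) = -52 (A(W, B) = -4 + (5 + 7)*(-3 - 1) = -4 + 12*(-4) = -4 - 48 = -52)
S = 109
-217*A(-11, X) + S = -217*(-52) + 109 = 11284 + 109 = 11393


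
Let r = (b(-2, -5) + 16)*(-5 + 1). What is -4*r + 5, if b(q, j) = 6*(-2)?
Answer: 69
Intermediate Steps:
b(q, j) = -12
r = -16 (r = (-12 + 16)*(-5 + 1) = 4*(-4) = -16)
-4*r + 5 = -4*(-16) + 5 = 64 + 5 = 69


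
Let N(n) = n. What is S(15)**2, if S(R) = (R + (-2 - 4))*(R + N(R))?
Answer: 72900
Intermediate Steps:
S(R) = 2*R*(-6 + R) (S(R) = (R + (-2 - 4))*(R + R) = (R - 6)*(2*R) = (-6 + R)*(2*R) = 2*R*(-6 + R))
S(15)**2 = (2*15*(-6 + 15))**2 = (2*15*9)**2 = 270**2 = 72900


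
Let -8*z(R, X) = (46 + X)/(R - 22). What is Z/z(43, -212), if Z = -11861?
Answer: -996324/83 ≈ -12004.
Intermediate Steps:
z(R, X) = -(46 + X)/(8*(-22 + R)) (z(R, X) = -(46 + X)/(8*(R - 22)) = -(46 + X)/(8*(-22 + R)))
Z/z(43, -212) = -11861*8*(-22 + 43)/(-46 - 1*(-212)) = -11861*168/(-46 + 212) = -11861/((⅛)*(1/21)*166) = -11861/83/84 = -11861*84/83 = -996324/83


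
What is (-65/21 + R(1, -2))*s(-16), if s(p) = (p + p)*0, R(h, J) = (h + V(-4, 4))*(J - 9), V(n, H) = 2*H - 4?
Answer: 0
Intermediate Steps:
V(n, H) = -4 + 2*H
R(h, J) = (-9 + J)*(4 + h) (R(h, J) = (h + (-4 + 2*4))*(J - 9) = (h + (-4 + 8))*(-9 + J) = (h + 4)*(-9 + J) = (4 + h)*(-9 + J) = (-9 + J)*(4 + h))
s(p) = 0 (s(p) = (2*p)*0 = 0)
(-65/21 + R(1, -2))*s(-16) = (-65/21 + (-36 - 9*1 + 4*(-2) - 2*1))*0 = (-65*1/21 + (-36 - 9 - 8 - 2))*0 = (-65/21 - 55)*0 = -1220/21*0 = 0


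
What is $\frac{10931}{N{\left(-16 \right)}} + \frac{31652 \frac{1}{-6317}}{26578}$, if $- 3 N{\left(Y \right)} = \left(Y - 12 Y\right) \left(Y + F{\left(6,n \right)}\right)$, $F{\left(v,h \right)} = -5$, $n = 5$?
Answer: $\frac{917600929071}{103422227216} \approx 8.8724$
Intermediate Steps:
$N{\left(Y \right)} = \frac{11 Y \left(-5 + Y\right)}{3}$ ($N{\left(Y \right)} = - \frac{\left(Y - 12 Y\right) \left(Y - 5\right)}{3} = - \frac{- 11 Y \left(-5 + Y\right)}{3} = - \frac{\left(-11\right) Y \left(-5 + Y\right)}{3} = \frac{11 Y \left(-5 + Y\right)}{3}$)
$\frac{10931}{N{\left(-16 \right)}} + \frac{31652 \frac{1}{-6317}}{26578} = \frac{10931}{\frac{11}{3} \left(-16\right) \left(-5 - 16\right)} + \frac{31652 \frac{1}{-6317}}{26578} = \frac{10931}{\frac{11}{3} \left(-16\right) \left(-21\right)} + 31652 \left(- \frac{1}{6317}\right) \frac{1}{26578} = \frac{10931}{1232} - \frac{15826}{83946613} = \frac{917600929071}{103422227216}$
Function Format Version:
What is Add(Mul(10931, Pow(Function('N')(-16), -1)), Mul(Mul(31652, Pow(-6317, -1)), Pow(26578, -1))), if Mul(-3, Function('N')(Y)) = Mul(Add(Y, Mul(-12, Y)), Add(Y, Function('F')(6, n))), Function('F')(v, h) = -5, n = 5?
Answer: Rational(917600929071, 103422227216) ≈ 8.8724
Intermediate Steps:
Function('N')(Y) = Mul(Rational(11, 3), Y, Add(-5, Y)) (Function('N')(Y) = Mul(Rational(-1, 3), Mul(Add(Y, Mul(-12, Y)), Add(Y, -5))) = Mul(Rational(-1, 3), Mul(Mul(-11, Y), Add(-5, Y))) = Mul(Rational(-1, 3), Mul(-11, Y, Add(-5, Y))) = Mul(Rational(11, 3), Y, Add(-5, Y)))
Add(Mul(10931, Pow(Function('N')(-16), -1)), Mul(Mul(31652, Pow(-6317, -1)), Pow(26578, -1))) = Add(Mul(10931, Pow(Mul(Rational(11, 3), -16, Add(-5, -16)), -1)), Mul(Mul(31652, Pow(-6317, -1)), Pow(26578, -1))) = Add(Mul(10931, Pow(Mul(Rational(11, 3), -16, -21), -1)), Mul(Mul(31652, Rational(-1, 6317)), Rational(1, 26578))) = Add(Mul(10931, Pow(1232, -1)), Mul(Rational(-31652, 6317), Rational(1, 26578))) = Add(Mul(10931, Rational(1, 1232)), Rational(-15826, 83946613)) = Add(Rational(10931, 1232), Rational(-15826, 83946613)) = Rational(917600929071, 103422227216)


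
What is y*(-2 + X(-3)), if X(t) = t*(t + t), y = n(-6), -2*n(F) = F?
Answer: 48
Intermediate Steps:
n(F) = -F/2
y = 3 (y = -½*(-6) = 3)
X(t) = 2*t² (X(t) = t*(2*t) = 2*t²)
y*(-2 + X(-3)) = 3*(-2 + 2*(-3)²) = 3*(-2 + 2*9) = 3*(-2 + 18) = 3*16 = 48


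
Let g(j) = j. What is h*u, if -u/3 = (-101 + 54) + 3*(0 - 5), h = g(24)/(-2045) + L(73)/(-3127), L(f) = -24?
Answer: -4830048/6394715 ≈ -0.75532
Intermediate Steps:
h = -25968/6394715 (h = 24/(-2045) - 24/(-3127) = 24*(-1/2045) - 24*(-1/3127) = -24/2045 + 24/3127 = -25968/6394715 ≈ -0.0040608)
u = 186 (u = -3*((-101 + 54) + 3*(0 - 5)) = -3*(-47 + 3*(-5)) = -3*(-47 - 15) = -3*(-62) = 186)
h*u = -25968/6394715*186 = -4830048/6394715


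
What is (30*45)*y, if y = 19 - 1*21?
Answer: -2700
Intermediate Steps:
y = -2 (y = 19 - 21 = -2)
(30*45)*y = (30*45)*(-2) = 1350*(-2) = -2700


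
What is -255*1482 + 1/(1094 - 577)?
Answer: -195379469/517 ≈ -3.7791e+5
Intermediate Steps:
-255*1482 + 1/(1094 - 577) = -377910 + 1/517 = -195379469/517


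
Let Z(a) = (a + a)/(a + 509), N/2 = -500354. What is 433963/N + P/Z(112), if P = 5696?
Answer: 110613223163/7004956 ≈ 15791.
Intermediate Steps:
N = -1000708 (N = 2*(-500354) = -1000708)
Z(a) = 2*a/(509 + a) (Z(a) = (2*a)/(509 + a) = 2*a/(509 + a))
433963/N + P/Z(112) = 433963/(-1000708) + 5696/((2*112/(509 + 112))) = 433963*(-1/1000708) + 5696/((2*112/621)) = -433963/1000708 + 5696/((2*112*(1/621))) = -433963/1000708 + 5696/(224/621) = -433963/1000708 + 5696*(621/224) = -433963/1000708 + 110538/7 = 110613223163/7004956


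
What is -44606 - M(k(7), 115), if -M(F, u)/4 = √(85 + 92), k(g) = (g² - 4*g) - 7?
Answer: -44606 + 4*√177 ≈ -44553.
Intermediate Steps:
k(g) = -7 + g² - 4*g
M(F, u) = -4*√177 (M(F, u) = -4*√(85 + 92) = -4*√177)
-44606 - M(k(7), 115) = -44606 - (-4)*√177 = -44606 + 4*√177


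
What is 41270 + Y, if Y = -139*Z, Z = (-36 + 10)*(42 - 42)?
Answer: 41270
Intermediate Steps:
Z = 0 (Z = -26*0 = 0)
Y = 0 (Y = -139*0 = 0)
41270 + Y = 41270 + 0 = 41270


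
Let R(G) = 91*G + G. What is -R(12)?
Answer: -1104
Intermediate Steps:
R(G) = 92*G
-R(12) = -92*12 = -1*1104 = -1104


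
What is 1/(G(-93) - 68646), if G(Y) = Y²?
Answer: -1/59997 ≈ -1.6668e-5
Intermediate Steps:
1/(G(-93) - 68646) = 1/((-93)² - 68646) = 1/(8649 - 68646) = 1/(-59997) = -1/59997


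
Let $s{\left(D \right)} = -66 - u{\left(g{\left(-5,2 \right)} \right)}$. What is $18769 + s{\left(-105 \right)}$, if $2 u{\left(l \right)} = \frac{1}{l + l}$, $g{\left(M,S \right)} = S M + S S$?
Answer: $\frac{448873}{24} \approx 18703.0$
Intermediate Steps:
$g{\left(M,S \right)} = S^{2} + M S$ ($g{\left(M,S \right)} = M S + S^{2} = S^{2} + M S$)
$u{\left(l \right)} = \frac{1}{4 l}$ ($u{\left(l \right)} = \frac{1}{2 \left(l + l\right)} = \frac{1}{2 \cdot 2 l} = \frac{\frac{1}{2} \frac{1}{l}}{2} = \frac{1}{4 l}$)
$s{\left(D \right)} = - \frac{1583}{24}$ ($s{\left(D \right)} = -66 - \frac{1}{4 \cdot 2 \left(-5 + 2\right)} = -66 - \frac{1}{4 \cdot 2 \left(-3\right)} = -66 - \frac{1}{4 \left(-6\right)} = -66 - \frac{1}{4} \left(- \frac{1}{6}\right) = -66 - - \frac{1}{24} = -66 + \frac{1}{24} = - \frac{1583}{24}$)
$18769 + s{\left(-105 \right)} = 18769 - \frac{1583}{24} = \frac{448873}{24}$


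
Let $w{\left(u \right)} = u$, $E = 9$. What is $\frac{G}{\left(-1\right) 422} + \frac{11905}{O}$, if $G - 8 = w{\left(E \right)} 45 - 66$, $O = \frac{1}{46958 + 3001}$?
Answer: $\frac{250989519343}{422} \approx 5.9476 \cdot 10^{8}$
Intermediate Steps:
$O = \frac{1}{49959} \approx 2.0016 \cdot 10^{-5}$
$G = 347$ ($G = 8 + \left(9 \cdot 45 - 66\right) = 8 + \left(405 - 66\right) = 8 + 339 = 347$)
$\frac{G}{\left(-1\right) 422} + \frac{11905}{O} = \frac{347}{\left(-1\right) 422} + 11905 \frac{1}{\frac{1}{49959}} = \frac{347}{-422} + 11905 \cdot 49959 = 347 \left(- \frac{1}{422}\right) + 594761895 = - \frac{347}{422} + 594761895 = \frac{250989519343}{422}$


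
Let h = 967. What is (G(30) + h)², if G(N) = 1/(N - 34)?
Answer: 14953689/16 ≈ 9.3461e+5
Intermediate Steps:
G(N) = 1/(-34 + N)
(G(30) + h)² = (1/(-34 + 30) + 967)² = (1/(-4) + 967)² = (-¼ + 967)² = (3867/4)² = 14953689/16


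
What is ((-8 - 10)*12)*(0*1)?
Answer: 0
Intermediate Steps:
((-8 - 10)*12)*(0*1) = -18*12*0 = -216*0 = 0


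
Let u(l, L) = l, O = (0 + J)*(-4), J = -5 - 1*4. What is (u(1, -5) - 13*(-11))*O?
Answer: 5184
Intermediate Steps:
J = -9 (J = -5 - 4 = -9)
O = 36 (O = (0 - 9)*(-4) = -9*(-4) = 36)
(u(1, -5) - 13*(-11))*O = (1 - 13*(-11))*36 = (1 + 143)*36 = 144*36 = 5184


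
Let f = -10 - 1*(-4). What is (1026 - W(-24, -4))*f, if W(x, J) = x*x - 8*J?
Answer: -2508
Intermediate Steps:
W(x, J) = x**2 - 8*J
f = -6 (f = -10 + 4 = -6)
(1026 - W(-24, -4))*f = (1026 - ((-24)**2 - 8*(-4)))*(-6) = (1026 - (576 + 32))*(-6) = (1026 - 1*608)*(-6) = (1026 - 608)*(-6) = 418*(-6) = -2508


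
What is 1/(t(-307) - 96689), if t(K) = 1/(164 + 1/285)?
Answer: -46741/4519340264 ≈ -1.0342e-5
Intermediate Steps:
t(K) = 285/46741 (t(K) = 1/(164 + 1/285) = 1/(46741/285) = 285/46741)
1/(t(-307) - 96689) = 1/(285/46741 - 96689) = 1/(-4519340264/46741) = -46741/4519340264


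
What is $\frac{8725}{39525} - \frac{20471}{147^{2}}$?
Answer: $- \frac{8274370}{11387943} \approx -0.72659$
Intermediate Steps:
$\frac{8725}{39525} - \frac{20471}{147^{2}} = 8725 \cdot \frac{1}{39525} - \frac{20471}{21609} = \frac{349}{1581} - \frac{20471}{21609} = - \frac{8274370}{11387943}$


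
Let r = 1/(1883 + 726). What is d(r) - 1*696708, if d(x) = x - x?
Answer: -696708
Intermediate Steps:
r = 1/2609 ≈ 0.00038329
d(x) = 0
d(r) - 1*696708 = 0 - 1*696708 = 0 - 696708 = -696708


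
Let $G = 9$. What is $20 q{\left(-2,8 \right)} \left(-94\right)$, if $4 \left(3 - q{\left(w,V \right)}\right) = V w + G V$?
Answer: $20680$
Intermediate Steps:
$q{\left(w,V \right)} = 3 - \frac{9 V}{4} - \frac{V w}{4}$ ($q{\left(w,V \right)} = 3 - \frac{V w + 9 V}{4} = 3 - \frac{9 V + V w}{4} = 3 - \left(\frac{9 V}{4} + \frac{V w}{4}\right) = 3 - \frac{9 V}{4} - \frac{V w}{4}$)
$20 q{\left(-2,8 \right)} \left(-94\right) = 20 \left(3 - 18 - 2 \left(-2\right)\right) \left(-94\right) = 20 \left(3 - 18 + 4\right) \left(-94\right) = 20 \left(-11\right) \left(-94\right) = \left(-220\right) \left(-94\right) = 20680$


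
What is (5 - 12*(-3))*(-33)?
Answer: -1353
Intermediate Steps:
(5 - 12*(-3))*(-33) = (5 + 36)*(-33) = 41*(-33) = -1353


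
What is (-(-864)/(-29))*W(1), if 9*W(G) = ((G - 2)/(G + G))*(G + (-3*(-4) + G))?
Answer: 672/29 ≈ 23.172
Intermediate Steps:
W(G) = (-2 + G)*(12 + 2*G)/(18*G) (W(G) = (((G - 2)/(G + G))*(G + (-3*(-4) + G)))/9 = (((-2 + G)/((2*G)))*(G + (12 + G)))/9 = (((-2 + G)*(1/(2*G)))*(12 + 2*G))/9 = (((-2 + G)/(2*G))*(12 + 2*G))/9 = ((-2 + G)*(12 + 2*G)/(2*G))/9 = (-2 + G)*(12 + 2*G)/(18*G))
(-(-864)/(-29))*W(1) = (-(-864)/(-29))*((⅑)*(-12 + 1*(4 + 1))/1) = (-(-864)*(-1)/29)*((⅑)*1*(-12 + 1*5)) = (-27*32/29)*((⅑)*1*(-12 + 5)) = -96*(-7)/29 = -864/29*(-7/9) = 672/29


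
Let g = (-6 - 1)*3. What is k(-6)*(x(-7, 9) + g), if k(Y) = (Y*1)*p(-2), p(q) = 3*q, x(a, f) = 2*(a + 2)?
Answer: -1116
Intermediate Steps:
x(a, f) = 4 + 2*a (x(a, f) = 2*(2 + a) = 4 + 2*a)
k(Y) = -6*Y (k(Y) = (Y*1)*(3*(-2)) = Y*(-6) = -6*Y)
g = -21 (g = -7*3 = -21)
k(-6)*(x(-7, 9) + g) = (-6*(-6))*((4 + 2*(-7)) - 21) = 36*((4 - 14) - 21) = 36*(-10 - 21) = 36*(-31) = -1116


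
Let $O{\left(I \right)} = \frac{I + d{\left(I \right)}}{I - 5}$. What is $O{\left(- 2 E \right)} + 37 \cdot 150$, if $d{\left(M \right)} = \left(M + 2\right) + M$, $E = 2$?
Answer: $\frac{49960}{9} \approx 5551.1$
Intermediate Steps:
$d{\left(M \right)} = 2 + 2 M$ ($d{\left(M \right)} = \left(2 + M\right) + M = 2 + 2 M$)
$O{\left(I \right)} = \frac{2 + 3 I}{-5 + I}$ ($O{\left(I \right)} = \frac{I + \left(2 + 2 I\right)}{I - 5} = \frac{2 + 3 I}{-5 + I}$)
$O{\left(- 2 E \right)} + 37 \cdot 150 = \frac{2 + 3 \left(\left(-2\right) 2\right)}{-5 - 4} + 37 \cdot 150 = \frac{2 + 3 \left(-4\right)}{-5 - 4} + 5550 = \frac{2 - 12}{-9} + 5550 = \left(- \frac{1}{9}\right) \left(-10\right) + 5550 = \frac{10}{9} + 5550 = \frac{49960}{9}$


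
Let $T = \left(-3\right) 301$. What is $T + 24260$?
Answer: $23357$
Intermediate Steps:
$T = -903$
$T + 24260 = -903 + 24260 = 23357$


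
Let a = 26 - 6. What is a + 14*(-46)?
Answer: -624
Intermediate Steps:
a = 20
a + 14*(-46) = 20 + 14*(-46) = 20 - 644 = -624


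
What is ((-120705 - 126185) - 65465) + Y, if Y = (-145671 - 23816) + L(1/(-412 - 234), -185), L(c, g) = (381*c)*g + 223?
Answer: -311055389/646 ≈ -4.8151e+5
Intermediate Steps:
L(c, g) = 223 + 381*c*g (L(c, g) = 381*c*g + 223 = 223 + 381*c*g)
Y = -109274059/646 (Y = (-145671 - 23816) + (223 + 381*(-185)/(-412 - 234)) = -169487 + (223 + 381*(-185)/(-646)) = -169487 + (223 + 381*(-1/646)*(-185)) = -169487 + (223 + 70485/646) = -169487 + 214543/646 = -109274059/646 ≈ -1.6916e+5)
((-120705 - 126185) - 65465) + Y = ((-120705 - 126185) - 65465) - 109274059/646 = (-246890 - 65465) - 109274059/646 = -312355 - 109274059/646 = -311055389/646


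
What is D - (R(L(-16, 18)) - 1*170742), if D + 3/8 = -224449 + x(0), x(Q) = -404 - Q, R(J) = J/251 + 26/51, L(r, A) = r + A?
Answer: -5541490715/102408 ≈ -54112.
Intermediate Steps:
L(r, A) = A + r
R(J) = 26/51 + J/251 (R(J) = J*(1/251) + 26*(1/51) = J/251 + 26/51 = 26/51 + J/251)
D = -1798827/8 (D = -3/8 + (-224449 + (-404 - 1*0)) = -3/8 + (-224449 + (-404 + 0)) = -3/8 + (-224449 - 404) = -3/8 - 224853 = -1798827/8 ≈ -2.2485e+5)
D - (R(L(-16, 18)) - 1*170742) = -1798827/8 - ((26/51 + (18 - 16)/251) - 1*170742) = -1798827/8 - ((26/51 + (1/251)*2) - 170742) = -1798827/8 - ((26/51 + 2/251) - 170742) = -1798827/8 - (6628/12801 - 170742) = -1798827/8 - 1*(-2185661714/12801) = -1798827/8 + 2185661714/12801 = -5541490715/102408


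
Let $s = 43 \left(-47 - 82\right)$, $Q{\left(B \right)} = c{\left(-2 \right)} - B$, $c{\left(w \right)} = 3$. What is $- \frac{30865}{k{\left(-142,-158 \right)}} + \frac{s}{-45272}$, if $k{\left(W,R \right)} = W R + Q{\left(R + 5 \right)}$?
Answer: $- \frac{159000307}{127848128} \approx -1.2437$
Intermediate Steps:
$Q{\left(B \right)} = 3 - B$
$k{\left(W,R \right)} = -2 - R + R W$ ($k{\left(W,R \right)} = W R - \left(2 + R\right) = R W - \left(2 + R\right) = -2 - R + R W$)
$s = -5547$ ($s = 43 \left(-129\right) = -5547$)
$- \frac{30865}{k{\left(-142,-158 \right)}} + \frac{s}{-45272} = - \frac{30865}{-2 - -158 - -22436} - \frac{5547}{-45272} = - \frac{30865}{-2 + 158 + 22436} - - \frac{5547}{45272} = - \frac{30865}{22592} + \frac{5547}{45272} = - \frac{159000307}{127848128}$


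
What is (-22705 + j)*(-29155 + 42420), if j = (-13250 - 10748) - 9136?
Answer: -740704335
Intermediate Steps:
j = -33134 (j = -23998 - 9136 = -33134)
(-22705 + j)*(-29155 + 42420) = (-22705 - 33134)*(-29155 + 42420) = -55839*13265 = -740704335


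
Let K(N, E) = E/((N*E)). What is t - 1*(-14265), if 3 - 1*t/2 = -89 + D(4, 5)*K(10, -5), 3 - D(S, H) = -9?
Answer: 72233/5 ≈ 14447.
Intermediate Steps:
D(S, H) = 12 (D(S, H) = 3 - 1*(-9) = 3 + 9 = 12)
K(N, E) = 1/N (K(N, E) = E/((E*N)) = E*(1/(E*N)) = 1/N)
t = 908/5 (t = 6 - 2*(-89 + 12/10) = 6 - 2*(-89 + 12*(⅒)) = 6 - 2*(-89 + 6/5) = 6 - 2*(-439/5) = 6 + 878/5 = 908/5 ≈ 181.60)
t - 1*(-14265) = 908/5 - 1*(-14265) = 908/5 + 14265 = 72233/5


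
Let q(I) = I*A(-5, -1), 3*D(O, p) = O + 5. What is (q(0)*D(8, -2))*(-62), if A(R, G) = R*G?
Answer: 0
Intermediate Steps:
D(O, p) = 5/3 + O/3 (D(O, p) = (O + 5)/3 = (5 + O)/3 = 5/3 + O/3)
A(R, G) = G*R
q(I) = 5*I (q(I) = I*(-1*(-5)) = I*5 = 5*I)
(q(0)*D(8, -2))*(-62) = ((5*0)*(5/3 + (1/3)*8))*(-62) = (0*(5/3 + 8/3))*(-62) = (0*(13/3))*(-62) = 0*(-62) = 0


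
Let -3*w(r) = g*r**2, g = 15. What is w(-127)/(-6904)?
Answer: 80645/6904 ≈ 11.681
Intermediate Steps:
w(r) = -5*r**2
w(-127)/(-6904) = -5*(-127)**2/(-6904) = -5*16129*(-1/6904) = -80645*(-1/6904) = 80645/6904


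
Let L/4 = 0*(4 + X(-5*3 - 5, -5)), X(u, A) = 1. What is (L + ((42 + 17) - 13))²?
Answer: 2116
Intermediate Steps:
L = 0 (L = 4*(0*(4 + 1)) = 4*(0*5) = 4*0 = 0)
(L + ((42 + 17) - 13))² = (0 + ((42 + 17) - 13))² = (0 + (59 - 13))² = (0 + 46)² = 46² = 2116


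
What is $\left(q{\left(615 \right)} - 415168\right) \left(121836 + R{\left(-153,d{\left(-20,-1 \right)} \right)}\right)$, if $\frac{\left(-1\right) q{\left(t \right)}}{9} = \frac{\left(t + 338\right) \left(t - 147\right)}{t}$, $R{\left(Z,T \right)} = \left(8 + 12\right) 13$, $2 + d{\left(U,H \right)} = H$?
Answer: $- \frac{10554888099392}{205} \approx -5.1487 \cdot 10^{10}$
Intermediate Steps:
$d{\left(U,H \right)} = -2 + H$
$R{\left(Z,T \right)} = 260$ ($R{\left(Z,T \right)} = 20 \cdot 13 = 260$)
$q{\left(t \right)} = - \frac{9 \left(-147 + t\right) \left(338 + t\right)}{t}$ ($q{\left(t \right)} = - 9 \frac{\left(t + 338\right) \left(t - 147\right)}{t} = - 9 \frac{\left(338 + t\right) \left(-147 + t\right)}{t} = - 9 \frac{\left(-147 + t\right) \left(338 + t\right)}{t} = - \frac{9 \left(-147 + t\right) \left(338 + t\right)}{t}$)
$\left(q{\left(615 \right)} - 415168\right) \left(121836 + R{\left(-153,d{\left(-20,-1 \right)} \right)}\right) = \left(\left(-1719 - 5535 + \frac{447174}{615}\right) - 415168\right) \left(121836 + 260\right) = \left(\left(-1719 - 5535 + 447174 \cdot \frac{1}{615}\right) - 415168\right) 122096 = \left(\left(-1719 - 5535 + \frac{149058}{205}\right) - 415168\right) 122096 = \left(- \frac{1338012}{205} - 415168\right) 122096 = \left(- \frac{86447452}{205}\right) 122096 = - \frac{10554888099392}{205}$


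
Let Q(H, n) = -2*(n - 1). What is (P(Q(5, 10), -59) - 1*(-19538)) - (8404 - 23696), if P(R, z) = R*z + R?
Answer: 35874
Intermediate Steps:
Q(H, n) = 2 - 2*n (Q(H, n) = -2*(-1 + n) = 2 - 2*n)
P(R, z) = R + R*z
(P(Q(5, 10), -59) - 1*(-19538)) - (8404 - 23696) = ((2 - 2*10)*(1 - 59) - 1*(-19538)) - (8404 - 23696) = ((2 - 20)*(-58) + 19538) - 1*(-15292) = (-18*(-58) + 19538) + 15292 = (1044 + 19538) + 15292 = 20582 + 15292 = 35874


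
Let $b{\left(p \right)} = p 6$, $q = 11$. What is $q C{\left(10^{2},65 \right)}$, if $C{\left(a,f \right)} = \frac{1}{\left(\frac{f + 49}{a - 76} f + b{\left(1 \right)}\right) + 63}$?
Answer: $\frac{44}{1511} \approx 0.02912$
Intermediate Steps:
$b{\left(p \right)} = 6 p$
$C{\left(a,f \right)} = \frac{1}{69 + \frac{f \left(49 + f\right)}{-76 + a}}$ ($C{\left(a,f \right)} = \frac{1}{\left(\frac{f + 49}{a - 76} f + 6 \cdot 1\right) + 63} = \frac{1}{\left(\frac{49 + f}{-76 + a} f + 6\right) + 63} = \frac{1}{\left(\frac{f \left(49 + f\right)}{-76 + a} + 6\right) + 63} = \frac{1}{\left(6 + \frac{f \left(49 + f\right)}{-76 + a}\right) + 63} = \frac{1}{69 + \frac{f \left(49 + f\right)}{-76 + a}}$)
$q C{\left(10^{2},65 \right)} = 11 \frac{-76 + 10^{2}}{-5244 + 65^{2} + 49 \cdot 65 + 69 \cdot 10^{2}} = 11 \frac{-76 + 100}{-5244 + 4225 + 3185 + 69 \cdot 100} = 11 \frac{1}{-5244 + 4225 + 3185 + 6900} \cdot 24 = 11 \cdot \frac{1}{9066} \cdot 24 = 11 \cdot \frac{4}{1511} = \frac{44}{1511}$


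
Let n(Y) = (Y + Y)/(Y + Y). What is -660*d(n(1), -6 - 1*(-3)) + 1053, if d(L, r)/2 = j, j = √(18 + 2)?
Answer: 1053 - 2640*√5 ≈ -4850.2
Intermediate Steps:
n(Y) = 1 (n(Y) = (2*Y)/((2*Y)) = (2*Y)*(1/(2*Y)) = 1)
j = 2*√5 (j = √20 = 2*√5 ≈ 4.4721)
d(L, r) = 4*√5 (d(L, r) = 2*(2*√5) = 4*√5)
-660*d(n(1), -6 - 1*(-3)) + 1053 = -2640*√5 + 1053 = 1053 - 2640*√5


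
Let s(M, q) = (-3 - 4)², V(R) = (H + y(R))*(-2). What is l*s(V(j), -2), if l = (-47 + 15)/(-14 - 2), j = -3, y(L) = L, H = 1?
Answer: 98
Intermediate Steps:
V(R) = -2 - 2*R (V(R) = (1 + R)*(-2) = -2 - 2*R)
s(M, q) = 49 (s(M, q) = (-7)² = 49)
l = 2 (l = -32/(-16) = -32*(-1/16) = 2)
l*s(V(j), -2) = 2*49 = 98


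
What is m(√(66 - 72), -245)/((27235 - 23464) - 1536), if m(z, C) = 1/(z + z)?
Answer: -I*√6/26820 ≈ -9.1331e-5*I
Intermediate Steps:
m(z, C) = 1/(2*z)
m(√(66 - 72), -245)/((27235 - 23464) - 1536) = (1/(2*(√(66 - 72))))/((27235 - 23464) - 1536) = (1/(2*(√(-6))))/(3771 - 1536) = (1/(2*((I*√6))))/2235 = ((-I*√6/6)/2)*(1/2235) = -I*√6/12*(1/2235) = -I*√6/26820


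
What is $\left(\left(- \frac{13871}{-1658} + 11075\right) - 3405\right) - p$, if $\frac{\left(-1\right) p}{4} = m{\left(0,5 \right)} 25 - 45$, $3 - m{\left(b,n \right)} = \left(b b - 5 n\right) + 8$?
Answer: $\frac{15748291}{1658} \approx 9498.4$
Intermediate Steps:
$m{\left(b,n \right)} = -5 - b^{2} + 5 n$ ($m{\left(b,n \right)} = 3 - \left(\left(b b - 5 n\right) + 8\right) = 3 - \left(\left(b^{2} - 5 n\right) + 8\right) = 3 - \left(8 + b^{2} - 5 n\right) = -5 - b^{2} + 5 n$)
$p = -1820$ ($p = - 4 \left(\left(-5 - 0^{2} + 5 \cdot 5\right) 25 - 45\right) = - 4 \left(\left(-5 - 0 + 25\right) 25 - 45\right) = - 4 \left(\left(-5 + 0 + 25\right) 25 - 45\right) = - 4 \left(20 \cdot 25 - 45\right) = - 4 \left(500 - 45\right) = \left(-4\right) 455 = -1820$)
$\left(\left(- \frac{13871}{-1658} + 11075\right) - 3405\right) - p = \left(\left(- \frac{13871}{-1658} + 11075\right) - 3405\right) - -1820 = \left(\left(\left(-13871\right) \left(- \frac{1}{1658}\right) + 11075\right) - 3405\right) + 1820 = \left(\left(\frac{13871}{1658} + 11075\right) - 3405\right) + 1820 = \left(\frac{18376221}{1658} - 3405\right) + 1820 = \frac{12730731}{1658} + 1820 = \frac{15748291}{1658}$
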